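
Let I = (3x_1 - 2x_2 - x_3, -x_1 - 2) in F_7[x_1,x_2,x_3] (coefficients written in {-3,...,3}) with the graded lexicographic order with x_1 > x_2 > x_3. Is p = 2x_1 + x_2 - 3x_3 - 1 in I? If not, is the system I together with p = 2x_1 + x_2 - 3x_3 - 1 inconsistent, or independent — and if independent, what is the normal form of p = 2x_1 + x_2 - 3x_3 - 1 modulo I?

First compute the reduced Gröbner basis of I by Buchberger's algorithm.
f_1 = 3x_1 - 2x_2 - x_3, LT = x_1.
f_2 = -x_1 - 2, LT = x_1.

S(f_1,f_2): lcm = x_1. S = -3x_2 + 2x_3 - 2.
  leading term x_2: no divisor's leading term divides it; move -3x_2 to the remainder.
  leading term x_3: no divisor's leading term divides it; move 2x_3 to the remainder.
  leading term 1: no divisor's leading term divides it; move -2 to the remainder.
  remainder -3x_2 + 2x_3 - 2 ≠ 0; add h_3 = -3x_2 + 2x_3 - 2 to the basis.

The other S-polynomials (S(f_1,h_3), S(f_2,h_3)) all reduce to 0 modulo the current basis, so we have a Gröbner basis.
Inter-reduce: drop elements whose leading term is divisible by another's, tail-reduce, and make monic.
Reduced Gröbner basis: {x_1 + 2, x_2 - 3x_3 + 3}.
Label its elements g_1 = x_1 + 2, g_2 = x_2 - 3x_3 + 3.

Reduce p = 2x_1 + x_2 - 3x_3 - 1 modulo G:
  leading term x_1: subtract (2)·g_1 from 2x_1 + x_2 - 3x_3 - 1 → x_2 - 3x_3 + 2
  leading term x_2: subtract (1)·g_2 from x_2 - 3x_3 + 2 → -1
  leading term 1: no divisor's leading term divides it; move -1 to the remainder.
  normal form = -1.
The normal form is nonzero, so p ∉ I. Since p minus its normal form lies in I, I + (p) = I + (r) where r = -1; decide whether this ideal is the whole ring.
Here r = -1 is a nonzero constant, hence a unit: 1 ∈ I + (p), the Gröbner basis of I + (p) is {1}, and the enlarged system has no common solution — adjoining p is inconsistent.

Adjoining 2x_1 + x_2 - 3x_3 - 1 makes the ideal the whole ring: the system is inconsistent.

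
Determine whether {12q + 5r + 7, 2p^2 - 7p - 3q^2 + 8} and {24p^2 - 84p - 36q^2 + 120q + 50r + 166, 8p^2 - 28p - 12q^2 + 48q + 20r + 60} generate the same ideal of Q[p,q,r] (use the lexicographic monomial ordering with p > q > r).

Yes, the ideals are equal.

Since reduced Gröbner bases are canonical representatives of ideals under a given ordering, it suffices to compute and compare them.
Buchberger on the first generating set:
f_1 = 12q + 5r + 7, LT = q.
f_2 = 2p^2 - 7p - 3q^2 + 8, LT = p^2.

The S-polynomials (S(f_1,f_2)) all reduce to 0 modulo the current basis, so we have a Gröbner basis.
Inter-reduce: drop elements whose leading term is divisible by another's, tail-reduce, and make monic.
Reduced Gröbner basis: {p^2 - 7/2p - 25/96r^2 - 35/48r + 335/96, q + 5/12r + 7/12}.

Buchberger on the second generating set:
h_1 = 24p^2 - 84p - 36q^2 + 120q + 50r + 166, LT = p^2.
h_2 = 8p^2 - 28p - 12q^2 + 48q + 20r + 60, LT = p^2.

S(h_1,h_2): lcm = p^2. S = -q - 5/12r - 7/12.
  reduce S modulo (h_1, h_2):
  remainder -q - 5/12r - 7/12 ≠ 0; add k_3 = -q - 5/12r - 7/12 to the basis.

The other S-polynomials (S(h_1,k_3), S(h_2,k_3)) all reduce to 0 modulo the current basis, so we have a Gröbner basis.
Inter-reduce: drop elements whose leading term is divisible by another's, tail-reduce, and make monic.
Reduced Gröbner basis: {p^2 - 7/2p - 25/96r^2 - 35/48r + 335/96, q + 5/12r + 7/12}.

These coincide, so the ideals are equal.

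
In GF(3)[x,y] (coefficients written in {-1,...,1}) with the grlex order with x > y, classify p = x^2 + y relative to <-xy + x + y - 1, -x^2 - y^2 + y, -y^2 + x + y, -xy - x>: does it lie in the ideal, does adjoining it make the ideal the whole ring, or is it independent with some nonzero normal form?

First compute the reduced Gröbner basis of I by Buchberger's algorithm.
f_1 = -xy + x + y - 1, LT = xy.
f_2 = -x^2 - y^2 + y, LT = x^2.
f_3 = -y^2 + x + y, LT = y^2.
f_4 = -xy - x, LT = xy.

S(f_1,f_2): lcm = x^2y. S = -y^3 - x^2 - xy + y^2 + x.
  leading term y^3: subtract (y)·f_3 from -y^3 - x^2 - xy + y^2 + x → -x^2 + xy + x
  leading term x^2: subtract (1)·f_2 from -x^2 + xy + x → xy + y^2 + x - y
  leading term xy: subtract (-1)·f_1 from xy + y^2 + x - y → y^2 - x - 1
  leading term y^2: subtract (-1)·f_3 from y^2 - x - 1 → y - 1
  leading term y: no divisor's leading term divides it; move y to the remainder.
  leading term 1: no divisor's leading term divides it; move -1 to the remainder.
  remainder y - 1 ≠ 0; add h_5 = y - 1 to the basis.

S(f_1,f_3): lcm = xy^2. S = x^2 - y^2 + y.
  leading term x^2: subtract (-1)·f_2 from x^2 - y^2 + y → y^2 - y
  leading term y^2: subtract (-1)·f_3 from y^2 - y → x
  leading term x: no divisor's leading term divides it; move x to the remainder.
  remainder x ≠ 0; add h_6 = x to the basis.

The other S-polynomials (S(f_1,f_4), S(f_2,f_3), S(f_2,f_4), S(f_3,f_4), S(f_1,h_5), S(f_2,h_5), S(f_3,h_5), S(f_4,h_5), S(f_1,h_6), S(f_2,h_6), S(f_3,h_6), S(f_4,h_6), S(h_5,h_6)) all reduce to 0 modulo the current basis, so we have a Gröbner basis.
Inter-reduce: drop elements whose leading term is divisible by another's, tail-reduce, and make monic.
Reduced Gröbner basis: {x, y - 1}.
Label its elements g_1 = x, g_2 = y - 1.

Reduce p = x^2 + y modulo G:
  leading term x^2: subtract (x)·g_1 from x^2 + y → y
  leading term y: subtract (1)·g_2 from y → 1
  leading term 1: no divisor's leading term divides it; move 1 to the remainder.
  normal form = 1.
The normal form is nonzero, so p ∉ I. Since p minus its normal form lies in I, I + (p) = I + (r) where r = 1; decide whether this ideal is the whole ring.
Here r = 1 is a nonzero constant, hence a unit: 1 ∈ I + (p), the Gröbner basis of I + (p) is {1}, and the enlarged system has no common solution — adjoining p is inconsistent.

Adjoining x^2 + y makes the ideal the whole ring: the system is inconsistent.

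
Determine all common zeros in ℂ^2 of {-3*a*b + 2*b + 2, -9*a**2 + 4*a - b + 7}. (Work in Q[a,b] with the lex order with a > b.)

{(1, 2), (1/18 - sqrt(193)/18, 11/6 - sqrt(193)/6), (1/18 + sqrt(193)/18, 11/6 + sqrt(193)/6)}

Compute a lex Gröbner basis by Buchberger's algorithm.
f_1 = -3*a*b + 2*b + 2, LT = a*b.
f_2 = -9*a**2 + 4*a - b + 7, LT = a**2.

S(f_1,f_2): lcm = a**2*b. S = -2/9*a*b - 2/3*a - 1/9*b**2 + 7/9*b.
  reduce S modulo (f_1, f_2):
  remainder -2/3*a - 1/9*b**2 + 17/27*b - 4/27 ≠ 0; add h_3 = -2/3*a - 1/9*b**2 + 17/27*b - 4/27 to the basis.

S(f_1,h_3): lcm = a*b. S = -1/6*b**3 + 17/18*b**2 - 8/9*b - 2/3.
  reduce S modulo (f_1, f_2, h_3):
  remainder -1/6*b**3 + 17/18*b**2 - 8/9*b - 2/3 ≠ 0; add h_4 = -1/6*b**3 + 17/18*b**2 - 8/9*b - 2/3 to the basis.

The other S-polynomials (S(f_2,h_3), S(f_1,h_4), S(f_2,h_4), S(h_3,h_4)) all reduce to 0 modulo the current basis, so we have a Gröbner basis.
Inter-reduce: drop elements whose leading term is divisible by another's, tail-reduce, and make monic.
Reduced Gröbner basis: {a + 1/6*b**2 - 17/18*b + 2/9, b**3 - 17/3*b**2 + 16/3*b + 4}.

Elimination: the polynomial b**3 - 17/3*b**2 + 16/3*b + 4 lies in the elimination ideal for b, so b ∈ {2, 11/6 - sqrt(193)/6, 11/6 + sqrt(193)/6}. For each such b, the remaining basis elements (now univariate) give the rest of the solution.
  b = 2: the earlier basis element becomes a - 1 = 0, giving a = 1 — point (1, 2).
  b = 11/6 - sqrt(193)/6: the earlier basis element becomes a - 1/18 + sqrt(193)/18 = 0, giving a = 1/18 - sqrt(193)/18 — point (1/18 - sqrt(193)/18, 11/6 - sqrt(193)/6).
  b = 11/6 + sqrt(193)/6: the earlier basis element becomes a - sqrt(193)/18 - 1/18 = 0, giving a = 1/18 + sqrt(193)/18 — point (1/18 + sqrt(193)/18, 11/6 + sqrt(193)/6).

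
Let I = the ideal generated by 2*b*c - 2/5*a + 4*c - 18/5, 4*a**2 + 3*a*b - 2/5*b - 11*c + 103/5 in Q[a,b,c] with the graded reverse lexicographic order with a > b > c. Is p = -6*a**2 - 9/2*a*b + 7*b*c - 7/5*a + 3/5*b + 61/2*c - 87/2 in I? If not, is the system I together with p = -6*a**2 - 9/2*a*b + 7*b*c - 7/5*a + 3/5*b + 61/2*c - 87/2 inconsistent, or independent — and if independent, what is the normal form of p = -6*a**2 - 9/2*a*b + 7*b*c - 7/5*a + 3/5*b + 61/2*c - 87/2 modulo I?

-6*a**2 - 9/2*a*b + 7*b*c - 7/5*a + 3/5*b + 61/2*c - 87/2 lies in I (it reduces to 0).

First compute the reduced Gröbner basis of I by Buchberger's algorithm.
f_1 = 2*b*c - 2/5*a + 4*c - 18/5, LT = b*c.
f_2 = 4*a**2 + 3*a*b - 2/5*b - 11*c + 103/5, LT = a**2.

S(f_1,f_2): leading monomials are coprime, so the S-polynomial reduces to 0 (Buchberger's first criterion).
Every S-polynomial of the final basis reduces to 0, so we have a Gröbner basis.
Inter-reduce: drop elements whose leading term is divisible by another's, tail-reduce, and make monic.
Reduced Gröbner basis: {a**2 + 3/4*a*b - 1/10*b - 11/4*c + 103/20, b*c - 1/5*a + 2*c - 9/5}.
Label its elements g_1 = a**2 + 3/4*a*b - 1/10*b - 11/4*c + 103/20, g_2 = b*c - 1/5*a + 2*c - 9/5.

Reduce p = -6*a**2 - 9/2*a*b + 7*b*c - 7/5*a + 3/5*b + 61/2*c - 87/2 modulo G:
  leading term a**2: subtract (-6)·g_1 from -6*a**2 - 9/2*a*b + 7*b*c - 7/5*a + 3/5*b + 61/2*c - 87/2 → 7*b*c - 7/5*a + 14*c - 63/5
  leading term b*c: subtract (7)·g_2 from 7*b*c - 7/5*a + 14*c - 63/5 → 0
  normal form = 0.
Since the normal form is 0, p ∈ I.

The remainder on division by a Gröbner basis is unique — it is the normal form.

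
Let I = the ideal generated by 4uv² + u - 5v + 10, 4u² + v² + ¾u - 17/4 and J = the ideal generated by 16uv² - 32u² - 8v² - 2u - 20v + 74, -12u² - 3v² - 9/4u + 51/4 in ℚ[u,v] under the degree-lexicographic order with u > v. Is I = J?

Yes, the ideals are equal.

Two ideals are equal iff their reduced Gröbner bases coincide (the reduced basis is unique for a fixed ordering).
Buchberger on the first generating set:
f_1 = 4uv² + u - 5v + 10, LT = uv².
f_2 = 4u² + v² + ¾u - 17/4, LT = u².

S(f_1,f_2): lcm = u²v². S = -¼v⁴ - 3/16uv² + ¼u² - 5/4uv + 17/16v² + 5/2u.
  reduce S modulo (f_1, f_2):
  remainder -¼v⁴ - 5/4uv + v² + 5/2u - 15/64v + 47/64 ≠ 0; add g_3 = -¼v⁴ - 5/4uv + v² + 5/2u - 15/64v + 47/64 to the basis.

The other S-polynomials (S(f_1,g_3), S(f_2,g_3)) all reduce to 0 modulo the current basis, so we have a Gröbner basis.
Inter-reduce: drop elements whose leading term is divisible by another's, tail-reduce, and make monic.
Reduced Gröbner basis: {v⁴ + 5uv - 4v² - 10u + 15/16v - 47/16, uv² + ¼u - 5/4v + 5/2, u² + ¼v² + 3/16u - 17/16}.

Buchberger on the second generating set:
h_1 = 16uv² - 32u² - 8v² - 2u - 20v + 74, LT = uv².
h_2 = -12u² - 3v² - 9/4u + 51/4, LT = u².

S(h_1,h_2): lcm = u²v². S = -¼v⁴ - 2u³ - 11/16uv² - ⅛u² - 5/4uv + 17/16v² + 37/8u.
  reduce S modulo (h_1, h_2):
  remainder -¼v⁴ - 5/4uv + v² + 5/2u - 15/64v + 47/64 ≠ 0; add k_3 = -¼v⁴ - 5/4uv + v² + 5/2u - 15/64v + 47/64 to the basis.

The other S-polynomials (S(h_1,k_3), S(h_2,k_3)) all reduce to 0 modulo the current basis, so we have a Gröbner basis.
Inter-reduce: drop elements whose leading term is divisible by another's, tail-reduce, and make monic.
Reduced Gröbner basis: {v⁴ + 5uv - 4v² - 10u + 15/16v - 47/16, uv² + ¼u - 5/4v + 5/2, u² + ¼v² + 3/16u - 17/16}.

Same reduced basis, so the two generating sets span the same ideal.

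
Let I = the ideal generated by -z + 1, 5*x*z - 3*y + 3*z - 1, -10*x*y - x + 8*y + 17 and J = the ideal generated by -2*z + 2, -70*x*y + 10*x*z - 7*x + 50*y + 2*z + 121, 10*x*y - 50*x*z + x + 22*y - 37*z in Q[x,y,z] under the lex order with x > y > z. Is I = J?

Since reduced Gröbner bases are canonical representatives of ideals under a given ordering, it suffices to compute and compare them.
Buchberger on the first generating set:
f_1 = -z + 1, LT = z.
f_2 = 5*x*z - 3*y + 3*z - 1, LT = x*z.
f_3 = -10*x*y - x + 8*y + 17, LT = x*y.

S(f_1,f_2): lcm = x*z. S = -x + 3/5*y - 3/5*z + 1/5.
  leading term x: no divisor's leading term divides it; move -x to the remainder.
  leading term y: no divisor's leading term divides it; move 3/5*y to the remainder.
  leading term z: subtract (3/5)·f_1 from -3/5*z + 1/5 → -2/5
  leading term 1: no divisor's leading term divides it; move -2/5 to the remainder.
  remainder -x + 3/5*y - 2/5 ≠ 0; add g_4 = -x + 3/5*y - 2/5 to the basis.

S(f_2,f_3): lcm = x*y*z. S = -1/10*x*z - 3/5*y**2 + 7/5*y*z - 1/5*y + 17/10*z.
  leading term x*z: subtract (1/10*x)·f_1 from -1/10*x*z - 3/5*y**2 + 7/5*y*z - 1/5*y + 17/10*z → -1/10*x - 3/5*y**2 + 7/5*y*z - 1/5*y + 17/10*z
  leading term x: subtract (1/10)·g_4 from -1/10*x - 3/5*y**2 + 7/5*y*z - 1/5*y + 17/10*z → -3/5*y**2 + 7/5*y*z - 13/50*y + 17/10*z + 1/25
  leading term y**2: no divisor's leading term divides it; move -3/5*y**2 to the remainder.
  leading term y*z: subtract (-7/5*y)·f_1 from 7/5*y*z - 13/50*y + 17/10*z + 1/25 → 57/50*y + 17/10*z + 1/25
  leading term y: no divisor's leading term divides it; move 57/50*y to the remainder.
  leading term z: subtract (-17/10)·f_1 from 17/10*z + 1/25 → 87/50
  leading term 1: no divisor's leading term divides it; move 87/50 to the remainder.
  remainder -3/5*y**2 + 57/50*y + 87/50 ≠ 0; add g_5 = -3/5*y**2 + 57/50*y + 87/50 to the basis.

The other S-polynomials (S(f_1,f_3), S(f_1,g_4), S(f_2,g_4), S(f_3,g_4), S(f_1,g_5), S(f_2,g_5), S(f_3,g_5), S(g_4,g_5)) all reduce to 0 modulo the current basis, so we have a Gröbner basis.
Inter-reduce: drop elements whose leading term is divisible by another's, tail-reduce, and make monic.
Reduced Gröbner basis: {x - 3/5*y + 2/5, y**2 - 19/10*y - 29/10, z - 1}.

Buchberger on the second generating set:
h_1 = -2*z + 2, LT = z.
h_2 = -70*x*y + 10*x*z - 7*x + 50*y + 2*z + 121, LT = x*y.
h_3 = 10*x*y - 50*x*z + x + 22*y - 37*z, LT = x*y.

S(h_2,h_3): lcm = x*y. S = 34/7*x*z - 102/35*y + 257/70*z - 121/70.
  leading term x*z: subtract (-17/7*x)·h_1 from 34/7*x*z - 102/35*y + 257/70*z - 121/70 → 34/7*x - 102/35*y + 257/70*z - 121/70
  leading term x: no divisor's leading term divides it; move 34/7*x to the remainder.
  leading term y: no divisor's leading term divides it; move -102/35*y to the remainder.
  leading term z: subtract (-257/140)·h_1 from 257/70*z - 121/70 → 68/35
  leading term 1: no divisor's leading term divides it; move 68/35 to the remainder.
  remainder 34/7*x - 102/35*y + 68/35 ≠ 0; add k_4 = 34/7*x - 102/35*y + 68/35 to the basis.

S(h_2,k_4): lcm = x*y. S = -1/7*x*z + 1/10*x + 3/5*y**2 - 39/35*y - 1/35*z - 121/70.
  leading term x*z: subtract (1/14*x)·h_1 from -1/7*x*z + 1/10*x + 3/5*y**2 - 39/35*y - 1/35*z - 121/70 → -3/70*x + 3/5*y**2 - 39/35*y - 1/35*z - 121/70
  leading term x: subtract (-3/340)·k_4 from -3/70*x + 3/5*y**2 - 39/35*y - 1/35*z - 121/70 → 3/5*y**2 - 57/50*y - 1/35*z - 599/350
  leading term y**2: no divisor's leading term divides it; move 3/5*y**2 to the remainder.
  leading term y: no divisor's leading term divides it; move -57/50*y to the remainder.
  leading term z: subtract (1/70)·h_1 from -1/35*z - 599/350 → -87/50
  leading term 1: no divisor's leading term divides it; move -87/50 to the remainder.
  remainder 3/5*y**2 - 57/50*y - 87/50 ≠ 0; add k_5 = 3/5*y**2 - 57/50*y - 87/50 to the basis.

The other S-polynomials (S(h_1,h_2), S(h_1,h_3), S(h_1,k_4), S(h_3,k_4), S(h_1,k_5), S(h_2,k_5), S(h_3,k_5), S(k_4,k_5)) all reduce to 0 modulo the current basis, so we have a Gröbner basis.
Inter-reduce: drop elements whose leading term is divisible by another's, tail-reduce, and make monic.
Reduced Gröbner basis: {x - 3/5*y + 2/5, y**2 - 19/10*y - 29/10, z - 1}.

The two bases agree; hence the ideals are identical.

Yes, the ideals are equal.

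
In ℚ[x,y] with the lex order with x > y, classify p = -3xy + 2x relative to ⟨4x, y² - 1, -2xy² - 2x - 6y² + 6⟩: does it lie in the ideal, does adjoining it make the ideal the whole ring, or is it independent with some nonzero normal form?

First compute the reduced Gröbner basis of I by Buchberger's algorithm.
f_1 = 4x, LT = x.
f_2 = y² - 1, LT = y².
f_3 = -2xy² - 2x - 6y² + 6, LT = xy².

The S-polynomials (S(f_1,f_2), S(f_1,f_3), S(f_2,f_3)) all reduce to 0 modulo the current basis, so we have a Gröbner basis.
Inter-reduce: drop elements whose leading term is divisible by another's, tail-reduce, and make monic.
Reduced Gröbner basis: {x, y² - 1}.
Label its elements g_1 = x, g_2 = y² - 1.

Reduce p = -3xy + 2x modulo G:
  leading term xy: subtract (-3y)·g_1 from -3xy + 2x → 2x
  leading term x: subtract (2)·g_1 from 2x → 0
  normal form = 0.
Since the normal form is 0, p ∈ I.

-3xy + 2x lies in I (it reduces to 0).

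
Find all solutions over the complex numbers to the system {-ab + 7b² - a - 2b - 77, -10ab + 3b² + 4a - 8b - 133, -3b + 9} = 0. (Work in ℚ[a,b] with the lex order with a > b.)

Compute a lex Gröbner basis by Buchberger's algorithm.
f_1 = -ab - a + 7b² - 2b - 77, LT = ab.
f_2 = -10ab + 4a + 3b² - 8b - 133, LT = ab.
f_3 = -3b + 9, LT = b.

S(f_1,f_2): lcm = ab. S = 7/5a - 67/10b² + 6/5b + 637/10.
  reduce S modulo (f_1, f_2, f_3):
  remainder 7/5a + 7 ≠ 0; add h_4 = 7/5a + 7 to the basis.

The other S-polynomials (S(f_1,f_3), S(f_2,f_3), S(f_1,h_4), S(f_2,h_4), S(f_3,h_4)) all reduce to 0 modulo the current basis, so we have a Gröbner basis.
Inter-reduce: drop elements whose leading term is divisible by another's, tail-reduce, and make monic.
Reduced Gröbner basis: {a + 5, b - 3}.

Since the basis is lex-ordered, b - 3 is univariate in b. Its roots are {3}. Back-substituting each root into the other basis elements fixes the other coordinates.
  b = 3: the earlier basis element becomes a + 5 = 0, giving a = -5 — point (-5, 3).

{(-5, 3)}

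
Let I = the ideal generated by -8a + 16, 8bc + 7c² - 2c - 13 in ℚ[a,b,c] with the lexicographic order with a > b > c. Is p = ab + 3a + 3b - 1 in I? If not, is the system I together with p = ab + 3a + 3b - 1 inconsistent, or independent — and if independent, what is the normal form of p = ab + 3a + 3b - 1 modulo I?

ab + 3a + 3b - 1 is independent of I; its normal form modulo I is 5b + 5.

First compute the reduced Gröbner basis of I by Buchberger's algorithm.
f_1 = -8a + 16, LT = a.
f_2 = 8bc + 7c² - 2c - 13, LT = bc.

The S-polynomials (S(f_1,f_2)) all reduce to 0 modulo the current basis, so we have a Gröbner basis.
Inter-reduce: drop elements whose leading term is divisible by another's, tail-reduce, and make monic.
Reduced Gröbner basis: {a - 2, bc + ⅞c² - ¼c - 13/8}.
Label its elements g_1 = a - 2, g_2 = bc + ⅞c² - ¼c - 13/8.

Reduce p = ab + 3a + 3b - 1 modulo G:
  leading term ab: subtract (b)·g_1 from ab + 3a + 3b - 1 → 3a + 5b - 1
  leading term a: subtract (3)·g_1 from 3a + 5b - 1 → 5b + 5
  leading term b: no divisor's leading term divides it; move 5b to the remainder.
  leading term 1: no divisor's leading term divides it; move 5 to the remainder.
  normal form = 5b + 5.
The normal form is nonzero, so p ∉ I. Since p minus its normal form lies in I, I + (p) = I + (r) where r = 5b + 5; decide whether this ideal is the whole ring.
Run Buchberger on G together with r (pairs among the g_i already reduce to 0 since G is a Gröbner basis):
g_1 = a - 2, LT = a.
g_2 = bc + ⅞c² - ¼c - 13/8, LT = bc.
r = 5b + 5, LT = b.

S(g_2,r): lcm = bc. S = ⅞c² - 5/4c - 13/8.
  leading term c²: no divisor's leading term divides it; move ⅞c² to the remainder.
  leading term c: no divisor's leading term divides it; move -5/4c to the remainder.
  leading term 1: no divisor's leading term divides it; move -13/8 to the remainder.
  remainder ⅞c² - 5/4c - 13/8 ≠ 0; add m_4 = ⅞c² - 5/4c - 13/8 to the basis.

The other S-polynomials (S(g_1,g_2), S(g_1,r), S(g_1,m_4), S(g_2,m_4), S(r,m_4)) all reduce to 0 modulo the current basis, so we have a Gröbner basis.
Inter-reduce: drop elements whose leading term is divisible by another's, tail-reduce, and make monic.
Reduced Gröbner basis: {a - 2, b + 1, c² - 10/7c - 13/7}.
The reduced Gröbner basis of I + (p) is {a - 2, b + 1, c² - 10/7c - 13/7} ≠ {1}, a proper ideal, so the enlarged system stays consistent: p is independent of I, with normal form 5b + 5.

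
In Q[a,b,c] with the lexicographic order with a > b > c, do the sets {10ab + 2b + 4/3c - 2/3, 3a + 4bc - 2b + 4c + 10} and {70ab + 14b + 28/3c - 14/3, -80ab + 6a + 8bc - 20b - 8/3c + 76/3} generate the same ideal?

Equality of ideals is decidable: compute both reduced Gröbner bases (unique for the ordering) and check whether they agree.
Buchberger on the first generating set:
f_1 = 10ab + 2b + 4/3c - 2/3, LT = ab.
f_2 = 3a + 4bc - 2b + 4c + 10, LT = a.

S(f_1,f_2): lcm = ab. S = -4/3b^2c + 2/3b^2 - 4/3bc - 47/15b + 2/15c - 1/15.
  leading term b^2c: no divisor's leading term divides it; move -4/3b^2c to the remainder.
  leading term b^2: no divisor's leading term divides it; move 2/3b^2 to the remainder.
  leading term bc: no divisor's leading term divides it; move -4/3bc to the remainder.
  leading term b: no divisor's leading term divides it; move -47/15b to the remainder.
  leading term c: no divisor's leading term divides it; move 2/15c to the remainder.
  leading term 1: no divisor's leading term divides it; move -1/15 to the remainder.
  remainder -4/3b^2c + 2/3b^2 - 4/3bc - 47/15b + 2/15c - 1/15 ≠ 0; add g_3 = -4/3b^2c + 2/3b^2 - 4/3bc - 47/15b + 2/15c - 1/15 to the basis.

The other S-polynomials (S(f_1,g_3), S(f_2,g_3)) all reduce to 0 modulo the current basis, so we have a Gröbner basis.
Inter-reduce: drop elements whose leading term is divisible by another's, tail-reduce, and make monic.
Reduced Gröbner basis: {a + 4/3bc - 2/3b + 4/3c + 10/3, b^2c - 1/2b^2 + bc + 47/20b - 1/10c + 1/20}.

Buchberger on the second generating set:
h_1 = 70ab + 14b + 28/3c - 14/3, LT = ab.
h_2 = -80ab + 6a + 8bc - 20b - 8/3c + 76/3, LT = ab.

S(h_1,h_2): lcm = ab. S = 3/40a + 1/10bc - 1/20b + 1/10c + 1/4.
  leading term a: no divisor's leading term divides it; move 3/40a to the remainder.
  leading term bc: no divisor's leading term divides it; move 1/10bc to the remainder.
  leading term b: no divisor's leading term divides it; move -1/20b to the remainder.
  leading term c: no divisor's leading term divides it; move 1/10c to the remainder.
  leading term 1: no divisor's leading term divides it; move 1/4 to the remainder.
  remainder 3/40a + 1/10bc - 1/20b + 1/10c + 1/4 ≠ 0; add k_3 = 3/40a + 1/10bc - 1/20b + 1/10c + 1/4 to the basis.

S(h_1,k_3): lcm = ab. S = -4/3b^2c + 2/3b^2 - 4/3bc - 47/15b + 2/15c - 1/15.
  leading term b^2c: no divisor's leading term divides it; move -4/3b^2c to the remainder.
  leading term b^2: no divisor's leading term divides it; move 2/3b^2 to the remainder.
  leading term bc: no divisor's leading term divides it; move -4/3bc to the remainder.
  leading term b: no divisor's leading term divides it; move -47/15b to the remainder.
  leading term c: no divisor's leading term divides it; move 2/15c to the remainder.
  leading term 1: no divisor's leading term divides it; move -1/15 to the remainder.
  remainder -4/3b^2c + 2/3b^2 - 4/3bc - 47/15b + 2/15c - 1/15 ≠ 0; add k_4 = -4/3b^2c + 2/3b^2 - 4/3bc - 47/15b + 2/15c - 1/15 to the basis.

The other S-polynomials (S(h_2,k_3), S(h_1,k_4), S(h_2,k_4), S(k_3,k_4)) all reduce to 0 modulo the current basis, so we have a Gröbner basis.
Inter-reduce: drop elements whose leading term is divisible by another's, tail-reduce, and make monic.
Reduced Gröbner basis: {a + 4/3bc - 2/3b + 4/3c + 10/3, b^2c - 1/2b^2 + bc + 47/20b - 1/10c + 1/20}.

Same reduced basis, so the two generating sets span the same ideal.

Yes, the ideals are equal.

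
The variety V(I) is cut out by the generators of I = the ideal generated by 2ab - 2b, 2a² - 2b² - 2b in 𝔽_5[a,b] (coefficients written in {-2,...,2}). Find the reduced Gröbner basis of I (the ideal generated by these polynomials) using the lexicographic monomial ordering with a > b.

G = {a² - b² - b, ab - b, b³ + b² - b}

This is the nonlinear analogue of row-reducing a linear system.

f_1 = 2ab - 2b, LT = ab.
f_2 = 2a² - 2b² - 2b, LT = a².

S(f_1,f_2): lcm = a²b. S = -ab + b³ + b².
  leading term ab: subtract (2)·f_1 from -ab + b³ + b² → b³ + b² - b
  leading term b³: no divisor's leading term divides it; move b³ to the remainder.
  leading term b²: no divisor's leading term divides it; move b² to the remainder.
  leading term b: no divisor's leading term divides it; move -b to the remainder.
  remainder b³ + b² - b ≠ 0; add g_3 = b³ + b² - b to the basis.

The other S-polynomials (S(f_1,g_3), S(f_2,g_3)) all reduce to 0 modulo the current basis, so we have a Gröbner basis.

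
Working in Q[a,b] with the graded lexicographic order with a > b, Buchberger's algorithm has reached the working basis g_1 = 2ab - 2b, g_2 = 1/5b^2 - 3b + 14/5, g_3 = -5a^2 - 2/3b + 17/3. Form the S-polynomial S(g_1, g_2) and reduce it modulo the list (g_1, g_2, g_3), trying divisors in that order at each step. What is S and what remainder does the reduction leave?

lcm(LM(g_1), LM(g_2)) = ab^2.
S = (lcm/LT(g_1))·g_1 − (lcm/LT(g_2))·g_2 = 15ab - b^2 - 14a.
Reduce S modulo (g_1, g_2, g_3) in that order:
  leading term ab: subtract (15/2)·g_1 from 15ab - b^2 - 14a → -b^2 - 14a + 15b
  leading term b^2: subtract (-5)·g_2 from -b^2 - 14a + 15b → -14a + 14
  leading term a: no divisor's leading term divides it; move -14a to the remainder.
  leading term 1: no divisor's leading term divides it; move 14 to the remainder.
The remainder -14a + 14 is nonzero, so it would be added as the next basis element.

S(g_1, g_2) = 15ab - b^2 - 14a; remainder on division = -14a + 14.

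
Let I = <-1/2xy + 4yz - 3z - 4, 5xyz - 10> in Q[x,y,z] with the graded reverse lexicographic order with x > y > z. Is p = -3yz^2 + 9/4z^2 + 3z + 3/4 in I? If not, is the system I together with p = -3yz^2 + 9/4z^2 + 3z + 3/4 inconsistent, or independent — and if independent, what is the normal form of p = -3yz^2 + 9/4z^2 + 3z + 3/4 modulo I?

-3yz^2 + 9/4z^2 + 3z + 3/4 lies in I (it reduces to 0).

First compute the reduced Gröbner basis of I by Buchberger's algorithm.
f_1 = -1/2xy + 4yz - 3z - 4, LT = xy.
f_2 = 5xyz - 10, LT = xyz.

S(f_1,f_2): lcm = xyz. S = -8yz^2 + 6z^2 + 8z + 2.
  reduce S modulo (f_1, f_2):
  remainder -8yz^2 + 6z^2 + 8z + 2 ≠ 0; add h_3 = -8yz^2 + 6z^2 + 8z + 2 to the basis.

S(f_1,h_3): lcm = xyz^2. S = -8yz^3 + 3/4xz^2 + 6z^3 + xz + 8z^2 + 1/4x.
  reduce S modulo (f_1, f_2, h_3):
  remainder 3/4xz^2 + xz + 1/4x - 2z ≠ 0; add h_4 = 3/4xz^2 + xz + 1/4x - 2z to the basis.

The other S-polynomials (S(f_2,h_3), S(f_1,h_4), S(f_2,h_4), S(h_3,h_4)) all reduce to 0 modulo the current basis, so we have a Gröbner basis.
Inter-reduce: drop elements whose leading term is divisible by another's, tail-reduce, and make monic.
Reduced Gröbner basis: {xz^2 + 4/3xz + 1/3x - 8/3z, yz^2 - 3/4z^2 - z - 1/4, xy - 8yz + 6z + 8}.
Label its elements g_1 = xz^2 + 4/3xz + 1/3x - 8/3z, g_2 = yz^2 - 3/4z^2 - z - 1/4, g_3 = xy - 8yz + 6z + 8.

Reduce p = -3yz^2 + 9/4z^2 + 3z + 3/4 modulo G:
  leading term yz^2: subtract (-3)·g_2 from -3yz^2 + 9/4z^2 + 3z + 3/4 → 0
  normal form = 0.
Since the normal form is 0, p ∈ I.

The remainder on division by a Gröbner basis is unique — it is the normal form.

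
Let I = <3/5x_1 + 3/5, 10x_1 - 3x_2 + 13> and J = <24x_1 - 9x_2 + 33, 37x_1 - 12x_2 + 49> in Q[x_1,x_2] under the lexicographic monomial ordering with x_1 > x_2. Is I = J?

Since reduced Gröbner bases are canonical representatives of ideals under a given ordering, it suffices to compute and compare them.
Buchberger on the first generating set:
f_1 = 3/5x_1 + 3/5, LT = x_1.
f_2 = 10x_1 - 3x_2 + 13, LT = x_1.

S(f_1,f_2): lcm = x_1. S = 3/10x_2 - 3/10.
  leading term x_2: no divisor's leading term divides it; move 3/10x_2 to the remainder.
  leading term 1: no divisor's leading term divides it; move -3/10 to the remainder.
  remainder 3/10x_2 - 3/10 ≠ 0; add g_3 = 3/10x_2 - 3/10 to the basis.

The other S-polynomials (S(f_1,g_3), S(f_2,g_3)) all reduce to 0 modulo the current basis, so we have a Gröbner basis.
Inter-reduce: drop elements whose leading term is divisible by another's, tail-reduce, and make monic.
Reduced Gröbner basis: {x_1 + 1, x_2 - 1}.

Buchberger on the second generating set:
h_1 = 24x_1 - 9x_2 + 33, LT = x_1.
h_2 = 37x_1 - 12x_2 + 49, LT = x_1.

S(h_1,h_2): lcm = x_1. S = -15/296x_2 + 15/296.
  leading term x_2: no divisor's leading term divides it; move -15/296x_2 to the remainder.
  leading term 1: no divisor's leading term divides it; move 15/296 to the remainder.
  remainder -15/296x_2 + 15/296 ≠ 0; add k_3 = -15/296x_2 + 15/296 to the basis.

The other S-polynomials (S(h_1,k_3), S(h_2,k_3)) all reduce to 0 modulo the current basis, so we have a Gröbner basis.
Inter-reduce: drop elements whose leading term is divisible by another's, tail-reduce, and make monic.
Reduced Gröbner basis: {x_1 + 1, x_2 - 1}.

The two bases agree; hence the ideals are identical.

Yes, the ideals are equal.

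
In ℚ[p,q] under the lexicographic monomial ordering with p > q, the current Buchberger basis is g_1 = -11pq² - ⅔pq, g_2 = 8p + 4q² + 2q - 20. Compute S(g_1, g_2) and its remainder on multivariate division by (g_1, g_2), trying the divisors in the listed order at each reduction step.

lcm(LM(g_1), LM(g_2)) = pq².
S = (lcm/LT(g_1))·g_1 − (lcm/LT(g_2))·g_2 = 2/33pq - ½q⁴ - ¼q³ + 5/2q².
Reduce S modulo (g_1, g_2) in that order:
  leading term pq: subtract (1/132q)·g_2 from 2/33pq - ½q⁴ - ¼q³ + 5/2q² → -½q⁴ - 37/132q³ + 82/33q² + 5/33q
  leading term q⁴: no divisor's leading term divides it; move -½q⁴ to the remainder.
  leading term q³: no divisor's leading term divides it; move -37/132q³ to the remainder.
  leading term q²: no divisor's leading term divides it; move 82/33q² to the remainder.
  leading term q: no divisor's leading term divides it; move 5/33q to the remainder.
The remainder -½q⁴ - 37/132q³ + 82/33q² + 5/33q is nonzero, so it would be added as the next basis element.

S(g_1, g_2) = 2/33pq - ½q⁴ - ¼q³ + 5/2q²; remainder on division = -½q⁴ - 37/132q³ + 82/33q² + 5/33q.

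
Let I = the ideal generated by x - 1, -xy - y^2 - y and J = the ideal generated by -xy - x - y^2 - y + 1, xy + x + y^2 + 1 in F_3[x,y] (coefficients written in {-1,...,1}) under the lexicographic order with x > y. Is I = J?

Since reduced Gröbner bases are canonical representatives of ideals under a given ordering, it suffices to compute and compare them.
Buchberger on the first generating set:
f_1 = x - 1, LT = x.
f_2 = -xy - y^2 - y, LT = xy.

S(f_1,f_2): lcm = xy. S = -y^2 + y.
  leading term y^2: no divisor's leading term divides it; move -y^2 to the remainder.
  leading term y: no divisor's leading term divides it; move y to the remainder.
  remainder -y^2 + y ≠ 0; add g_3 = -y^2 + y to the basis.

The other S-polynomials (S(f_1,g_3), S(f_2,g_3)) all reduce to 0 modulo the current basis, so we have a Gröbner basis.
Inter-reduce: drop elements whose leading term is divisible by another's, tail-reduce, and make monic.
Reduced Gröbner basis: {x - 1, y^2 - y}.

Buchberger on the second generating set:
h_1 = -xy - x - y^2 - y + 1, LT = xy.
h_2 = xy + x + y^2 + 1, LT = xy.

S(h_1,h_2): lcm = xy. S = y + 1.
  leading term y: no divisor's leading term divides it; move y to the remainder.
  leading term 1: no divisor's leading term divides it; move 1 to the remainder.
  remainder y + 1 ≠ 0; add k_3 = y + 1 to the basis.

S(h_1,k_3): lcm = xy. S = y^2 + y - 1.
  leading term y^2: subtract (y)·k_3 from y^2 + y - 1 → -1
  leading term 1: no divisor's leading term divides it; move -1 to the remainder.
  remainder -1 ≠ 0; add k_4 = -1 to the basis.

The other S-polynomials (S(h_2,k_3), S(h_1,k_4), S(h_2,k_4), S(k_3,k_4)) all reduce to 0 modulo the current basis, so we have a Gröbner basis.
Inter-reduce: drop elements whose leading term is divisible by another's, tail-reduce, and make monic.
Reduced Gröbner basis: {1}.

These differ, so the ideals are not equal.

No, the ideals differ.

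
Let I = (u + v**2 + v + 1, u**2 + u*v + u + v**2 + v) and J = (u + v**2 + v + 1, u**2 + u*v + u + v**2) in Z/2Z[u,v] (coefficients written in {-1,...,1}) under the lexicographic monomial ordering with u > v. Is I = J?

No, the ideals differ.

Two ideals are equal iff their reduced Gröbner bases coincide (the reduced basis is unique for a fixed ordering).
Buchberger on the first generating set:
f_1 = u + v**2 + v + 1, LT = u.
f_2 = u**2 + u*v + u + v**2 + v, LT = u**2.

S(f_1,f_2): lcm = u**2. S = u*v**2 + v**2 + v.
  leading term u*v**2: subtract (v**2)·f_1 from u*v**2 + v**2 + v → v**4 + v**3 + v
  leading term v**4: no divisor's leading term divides it; move v**4 to the remainder.
  leading term v**3: no divisor's leading term divides it; move v**3 to the remainder.
  leading term v: no divisor's leading term divides it; move v to the remainder.
  remainder v**4 + v**3 + v ≠ 0; add g_3 = v**4 + v**3 + v to the basis.

S(f_1,g_3): leading monomials are coprime, so the S-polynomial reduces to 0 (Buchberger's first criterion).
S(f_2,g_3): leading monomials are coprime, so the S-polynomial reduces to 0 (Buchberger's first criterion).
Every S-polynomial of the final basis reduces to 0, so we have a Gröbner basis.
Inter-reduce: drop elements whose leading term is divisible by another's, tail-reduce, and make monic.
Reduced Gröbner basis: {u + v**2 + v + 1, v**4 + v**3 + v}.

Buchberger on the second generating set:
h_1 = u + v**2 + v + 1, LT = u.
h_2 = u**2 + u*v + u + v**2, LT = u**2.

S(h_1,h_2): lcm = u**2. S = u*v**2 + v**2.
  leading term u*v**2: subtract (v**2)·h_1 from u*v**2 + v**2 → v**4 + v**3
  leading term v**4: no divisor's leading term divides it; move v**4 to the remainder.
  leading term v**3: no divisor's leading term divides it; move v**3 to the remainder.
  remainder v**4 + v**3 ≠ 0; add k_3 = v**4 + v**3 to the basis.

S(h_1,k_3): leading monomials are coprime, so the S-polynomial reduces to 0 (Buchberger's first criterion).
S(h_2,k_3): leading monomials are coprime, so the S-polynomial reduces to 0 (Buchberger's first criterion).
Every S-polynomial of the final basis reduces to 0, so we have a Gröbner basis.
Inter-reduce: drop elements whose leading term is divisible by another's, tail-reduce, and make monic.
Reduced Gröbner basis: {u + v**2 + v + 1, v**4 + v**3}.

Since the reduced bases disagree, the two ideals are not the same.
The choice of monomial ordering does not affect the verdict — as long as both bases are computed under the same ordering, their equality decides ideal equality.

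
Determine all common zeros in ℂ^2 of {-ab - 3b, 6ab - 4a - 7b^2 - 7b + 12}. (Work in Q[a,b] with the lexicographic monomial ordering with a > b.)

Compute a lex Gröbner basis by Buchberger's algorithm.
f_1 = -ab - 3b, LT = ab.
f_2 = 6ab - 4a - 7b^2 - 7b + 12, LT = ab.

S(f_1,f_2): lcm = ab. S = 2/3a + 7/6b^2 + 25/6b - 2.
  reduce S modulo (f_1, f_2):
  remainder 2/3a + 7/6b^2 + 25/6b - 2 ≠ 0; add h_3 = 2/3a + 7/6b^2 + 25/6b - 2 to the basis.

S(f_1,h_3): lcm = ab. S = -7/4b^3 - 25/4b^2 + 6b.
  reduce S modulo (f_1, f_2, h_3):
  remainder -7/4b^3 - 25/4b^2 + 6b ≠ 0; add h_4 = -7/4b^3 - 25/4b^2 + 6b to the basis.

The other S-polynomials (S(f_2,h_3), S(f_1,h_4), S(f_2,h_4), S(h_3,h_4)) all reduce to 0 modulo the current basis, so we have a Gröbner basis.
Inter-reduce: drop elements whose leading term is divisible by another's, tail-reduce, and make monic.
Reduced Gröbner basis: {a + 7/4b^2 + 25/4b - 3, b^3 + 25/7b^2 - 24/7b}.

Elimination: the polynomial b^3 + 25/7b^2 - 24/7b lies in the elimination ideal for b, so b ∈ {0, -25/14 + sqrt(1297)/14, -sqrt(1297)/14 - 25/14}. For each such b, the remaining basis elements (now univariate) give the rest of the solution.
  b = 0: the earlier basis element becomes a - 3 = 0, giving a = 3 — point (3, 0).
  b = -25/14 + sqrt(1297)/14: the earlier basis element becomes a + 3 = 0, giving a = -3 — point (-3, -25/14 + sqrt(1297)/14).
  b = -sqrt(1297)/14 - 25/14: the earlier basis element becomes a + 3 = 0, giving a = -3 — point (-3, -sqrt(1297)/14 - 25/14).

{(3, 0), (-3, -25/14 + sqrt(1297)/14), (-3, -sqrt(1297)/14 - 25/14)}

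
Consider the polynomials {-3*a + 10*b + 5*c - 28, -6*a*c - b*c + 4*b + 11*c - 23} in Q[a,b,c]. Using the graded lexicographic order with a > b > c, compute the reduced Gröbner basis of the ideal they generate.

G = {b*c + 10/21*c**2 - 4/21*b - 67/21*c + 23/21, a - 10/3*b - 5/3*c + 28/3}

f_1 = -3*a + 10*b + 5*c - 28, LT = a.
f_2 = -6*a*c - b*c + 4*b + 11*c - 23, LT = a*c.

S(f_1,f_2): lcm = a*c. S = -7/2*b*c - 5/3*c**2 + 2/3*b + 67/6*c - 23/6.
  leading term b*c: no divisor's leading term divides it; move -7/2*b*c to the remainder.
  leading term c**2: no divisor's leading term divides it; move -5/3*c**2 to the remainder.
  leading term b: no divisor's leading term divides it; move 2/3*b to the remainder.
  leading term c: no divisor's leading term divides it; move 67/6*c to the remainder.
  leading term 1: no divisor's leading term divides it; move -23/6 to the remainder.
  remainder -7/2*b*c - 5/3*c**2 + 2/3*b + 67/6*c - 23/6 ≠ 0; add g_3 = -7/2*b*c - 5/3*c**2 + 2/3*b + 67/6*c - 23/6 to the basis.

The other S-polynomials (S(f_1,g_3), S(f_2,g_3)) all reduce to 0 modulo the current basis, so we have a Gröbner basis.
Inter-reduce: drop elements whose leading term is divisible by another's, tail-reduce, and make monic.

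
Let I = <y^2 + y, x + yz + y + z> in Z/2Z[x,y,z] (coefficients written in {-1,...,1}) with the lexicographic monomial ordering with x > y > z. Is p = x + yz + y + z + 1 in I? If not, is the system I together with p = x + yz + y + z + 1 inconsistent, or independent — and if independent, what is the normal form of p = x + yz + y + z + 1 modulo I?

First compute the reduced Gröbner basis of I by Buchberger's algorithm.
f_1 = y^2 + y, LT = y^2.
f_2 = x + yz + y + z, LT = x.

The S-polynomials (S(f_1,f_2)) all reduce to 0 modulo the current basis, so we have a Gröbner basis.
Inter-reduce: drop elements whose leading term is divisible by another's, tail-reduce, and make monic.
Reduced Gröbner basis: {x + yz + y + z, y^2 + y}.
Label its elements g_1 = x + yz + y + z, g_2 = y^2 + y.

Reduce p = x + yz + y + z + 1 modulo G:
  leading term x: subtract (1)·g_1 from x + yz + y + z + 1 → 1
  leading term 1: no divisor's leading term divides it; move 1 to the remainder.
  normal form = 1.
The normal form is nonzero, so p ∉ I. Since p minus its normal form lies in I, I + (p) = I + (r) where r = 1; decide whether this ideal is the whole ring.
Here r = 1 is a nonzero constant, hence a unit: 1 ∈ I + (p), the Gröbner basis of I + (p) is {1}, and the enlarged system has no common solution — adjoining p is inconsistent.

The remainder on division by a Gröbner basis is unique — it is the normal form.

Adjoining x + yz + y + z + 1 makes the ideal the whole ring: the system is inconsistent.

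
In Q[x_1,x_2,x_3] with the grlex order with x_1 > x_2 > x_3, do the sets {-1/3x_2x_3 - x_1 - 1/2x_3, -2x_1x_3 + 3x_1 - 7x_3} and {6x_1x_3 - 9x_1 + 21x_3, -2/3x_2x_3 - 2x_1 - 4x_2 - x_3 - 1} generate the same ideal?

For a fixed monomial order, each ideal has a unique reduced Gröbner basis; comparing bases decides equality.
Buchberger on the first generating set:
f_1 = -1/3x_2x_3 - x_1 - 1/2x_3, LT = x_2x_3.
f_2 = -2x_1x_3 + 3x_1 - 7x_3, LT = x_1x_3.

S(f_1,f_2): lcm = x_1x_2x_3. S = 3x_1^2 + 3/2x_1x_2 + 3/2x_1x_3 - 7/2x_2x_3.
  leading term x_1^2: no divisor's leading term divides it; move 3x_1^2 to the remainder.
  leading term x_1x_2: no divisor's leading term divides it; move 3/2x_1x_2 to the remainder.
  leading term x_1x_3: subtract (-3/4)·f_2 from 3/2x_1x_3 - 7/2x_2x_3 → -7/2x_2x_3 + 9/4x_1 - 21/4x_3
  leading term x_2x_3: subtract (21/2)·f_1 from -7/2x_2x_3 + 9/4x_1 - 21/4x_3 → 51/4x_1
  leading term x_1: no divisor's leading term divides it; move 51/4x_1 to the remainder.
  remainder 3x_1^2 + 3/2x_1x_2 + 51/4x_1 ≠ 0; add g_3 = 3x_1^2 + 3/2x_1x_2 + 51/4x_1 to the basis.

The other S-polynomials (S(f_1,g_3), S(f_2,g_3)) all reduce to 0 modulo the current basis, so we have a Gröbner basis.
Inter-reduce: drop elements whose leading term is divisible by another's, tail-reduce, and make monic.
Reduced Gröbner basis: {x_1^2 + 1/2x_1x_2 + 17/4x_1, x_1x_3 - 3/2x_1 + 7/2x_3, x_2x_3 + 3x_1 + 3/2x_3}.

Buchberger on the second generating set:
h_1 = 6x_1x_3 - 9x_1 + 21x_3, LT = x_1x_3.
h_2 = -2/3x_2x_3 - 2x_1 - 4x_2 - x_3 - 1, LT = x_2x_3.

S(h_1,h_2): lcm = x_1x_2x_3. S = -3x_1^2 - 15/2x_1x_2 - 3/2x_1x_3 + 7/2x_2x_3 - 3/2x_1.
  leading term x_1^2: no divisor's leading term divides it; move -3x_1^2 to the remainder.
  leading term x_1x_2: no divisor's leading term divides it; move -15/2x_1x_2 to the remainder.
  leading term x_1x_3: subtract (-1/4)·h_1 from -3/2x_1x_3 + 7/2x_2x_3 - 3/2x_1 → 7/2x_2x_3 - 15/4x_1 + 21/4x_3
  leading term x_2x_3: subtract (-21/4)·h_2 from 7/2x_2x_3 - 15/4x_1 + 21/4x_3 → -57/4x_1 - 21x_2 - 21/4
  leading term x_1: no divisor's leading term divides it; move -57/4x_1 to the remainder.
  leading term x_2: no divisor's leading term divides it; move -21x_2 to the remainder.
  leading term 1: no divisor's leading term divides it; move -21/4 to the remainder.
  remainder -3x_1^2 - 15/2x_1x_2 - 57/4x_1 - 21x_2 - 21/4 ≠ 0; add k_3 = -3x_1^2 - 15/2x_1x_2 - 57/4x_1 - 21x_2 - 21/4 to the basis.

The other S-polynomials (S(h_1,k_3), S(h_2,k_3)) all reduce to 0 modulo the current basis, so we have a Gröbner basis.
Inter-reduce: drop elements whose leading term is divisible by another's, tail-reduce, and make monic.
Reduced Gröbner basis: {x_1^2 + 5/2x_1x_2 + 19/4x_1 + 7x_2 + 7/4, x_1x_3 - 3/2x_1 + 7/2x_3, x_2x_3 + 3x_1 + 6x_2 + 3/2x_3 + 3/2}.

These differ, so the ideals are not equal.

No, the ideals differ.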